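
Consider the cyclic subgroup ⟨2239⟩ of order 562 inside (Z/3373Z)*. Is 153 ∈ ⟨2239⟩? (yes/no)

no

153 ∈ ⟨2239⟩ iff 153^562 ≡ 1 (mod 3373), since |⟨2239⟩| = 562.
153^562 mod 3373 = 2719.
Since 2719 ≠ 1, 153 does not lie in the subgroup.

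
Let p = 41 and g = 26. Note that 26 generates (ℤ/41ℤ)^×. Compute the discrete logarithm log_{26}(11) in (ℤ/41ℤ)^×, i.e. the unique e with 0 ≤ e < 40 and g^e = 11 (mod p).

Successive powers of 26 modulo 41:
  26^0=1  26^1=26  26^2=20  26^3=28  26^4=31  26^5=27
  26^6=5  26^7=7  26^8=18  26^9=17  26^10=32  26^11=12
  26^12=25  26^13=35  26^14=8  26^15=3  26^16=37  26^17=19
  26^18=2  26^19=11
So 26^19 ≡ 11 (mod 41), giving e = 19.

19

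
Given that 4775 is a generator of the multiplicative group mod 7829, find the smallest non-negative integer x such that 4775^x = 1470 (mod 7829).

4974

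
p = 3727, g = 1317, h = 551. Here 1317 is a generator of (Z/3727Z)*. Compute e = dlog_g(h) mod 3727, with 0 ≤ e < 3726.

Baby-step giant-step with m = ceil(sqrt(3726)) = 62.
Baby table (1317^j mod 3727 for j=0..61):
  0:1  1:1317  2:1434  3:2716  4:2779  5:29  6:923  7:589
  8:497  9:2324  10:841  11:678  12:2173  13:3232  14:310  15:2027
  16:1027  17:3385  18:553  19:1536  20:2878  21:3694  22:1263  23:1129
  24:3547  25:1468  26:2770  27:3084  28:2925  29:2234  30:1575  31:2063
  32:3715  33:2831  34:1427  35:951  36:195  37:3379  38:105  39:386
  40:1490  41:1928  42:1089  43:3045  44:13  45:2213  46:7  47:1765
  48:2584  49:377  50:818  51:203  52:2734  53:396  54:3479  55:1360
  56:2160  57:1019  58:303  59:262  60:2170  61:3008
Giant step factor: 1317^(-62) ≡ 1097 (mod 3727).
Scan 551·1097^i mod 3727 for i = 0, 1, …:
  i=0: 551   i=1: 673   i=2: 335   i=3: 2249
  i=4: 3606   i=5: 1435   i=6: 1401   i=7: 1373
  i=8: 473   i=9: 828     …   i=15: 2315
  i=16: 1468
Match at i=16, j=25: e = 16·62 + 25 = 1017.

1017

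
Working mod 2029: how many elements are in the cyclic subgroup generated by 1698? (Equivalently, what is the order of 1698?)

The order of 1698 must divide p − 1 = 2028 = 2^2 · 3 · 13^2.
Divisors: 1, 2, 3, 4, 6, 12, 13, 26, 39, 52, 78, 156, 169, 338, 507, 676, 1014, 2028.
Check each in increasing order: 1698^1 ≡ 1698;  1698^2 ≡ 2024;  1698^3 ≡ 1655;  1698^4 ≡ 25;  1698^6 ≡ 1904;  1698^12 ≡ 1422;  1698^13 ≡ 46;  1698^26 ≡ 87;  1698^39 ≡ 1973;  1698^52 ≡ 1482;  1698^78 ≡ 1107;  1698^156 ≡ 1962;  1698^169 ≡ 976;  1698^338 ≡ 975;  1698^507 ≡ 2028;  1698^676 ≡ 1053;  1698^1014 ≡ 1.
Smallest exponent giving 1 is 1014.

1014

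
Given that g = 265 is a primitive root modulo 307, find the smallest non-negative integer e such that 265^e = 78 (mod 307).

155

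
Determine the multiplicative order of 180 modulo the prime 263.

The order of 180 must divide p − 1 = 262 = 2 · 131.
Divisors: 1, 2, 131, 262.
Check each in increasing order: 180^1 ≡ 180;  180^2 ≡ 51;  180^131 ≡ 262;  180^262 ≡ 1.
Smallest exponent giving 1 is 262.

262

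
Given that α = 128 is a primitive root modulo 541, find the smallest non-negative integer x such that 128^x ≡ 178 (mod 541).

292

Baby-step giant-step with m = ceil(sqrt(540)) = 24.
Baby table (128^j mod 541 for j=0..23):
  0:1  1:128  2:154  3:236  4:453  5:97  6:514  7:331
  8:170  9:120  10:212  11:86  12:188  13:260  14:279  15:6
  16:227  17:383  18:334  19:13  20:41  21:379  22:363  23:479
Giant step factor: 128^(-24) ≡ 405 (mod 541).
Scan 178·405^i mod 541 for i = 0, 1, …:
  i=0: 178   i=1: 137   i=2: 303   i=3: 449
  i=4: 69   i=5: 354   i=6: 5   i=7: 402
  i=8: 510   i=9: 429   i=10: 84   i=11: 478
  i=12: 453
Match at i=12, j=4: x = 12·24 + 4 = 292.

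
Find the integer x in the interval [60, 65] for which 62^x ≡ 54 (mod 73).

62

Compute 62^60 mod 73 = 65, then multiply by 62 repeatedly:
  62^60=65  62^61=15  62^62=54
Found 54 at exponent 62.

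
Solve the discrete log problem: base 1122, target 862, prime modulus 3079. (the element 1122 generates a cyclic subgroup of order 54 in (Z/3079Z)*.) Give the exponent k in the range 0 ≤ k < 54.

Baby-step giant-step with m = ceil(sqrt(54)) = 8.
Baby table (1122^j mod 3079 for j=0..7):
  0:1  1:1122  2:2652  3:1230  4:668  5:1299  6:1111  7:2626
Giant step factor: 1122^(-8) ≡ 1013 (mod 3079).
Scan 862·1013^i mod 3079 for i = 0, 1, …:
  i=0: 862   i=1: 1849   i=2: 1005   i=3: 1995
  i=4: 1111
Match at i=4, j=6: k = 4·8 + 6 = 38.

38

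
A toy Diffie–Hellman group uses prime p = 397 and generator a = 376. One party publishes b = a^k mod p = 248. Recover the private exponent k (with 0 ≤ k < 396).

369

Baby-step giant-step with m = ceil(sqrt(396)) = 20.
Baby table (376^j mod 397 for j=0..19):
  0:1  1:376  2:44  3:267  4:348  5:235  6:226  7:18
  8:19  9:395  10:42  11:309  12:260  13:98  14:324  15:342
  16:361  17:359  18:4  19:313
Giant step factor: 376^(-20) ≡ 97 (mod 397).
Scan 248·97^i mod 397 for i = 0, 1, …:
  i=0: 248   i=1: 236   i=2: 263   i=3: 103
  i=4: 66   i=5: 50   i=6: 86   i=7: 5
  i=8: 88   i=9: 199     …   i=17: 45
  i=18: 395
Match at i=18, j=9: k = 18·20 + 9 = 369.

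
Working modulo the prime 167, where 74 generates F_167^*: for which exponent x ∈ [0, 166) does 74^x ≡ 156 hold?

Baby-step giant-step with m = ceil(sqrt(166)) = 13.
Baby table (74^j mod 167 for j=0..12):
  0:1  1:74  2:132  3:82  4:56  5:136  6:44  7:83
  8:130  9:101  10:126  11:139  12:99
Giant step factor: 74^(-13) ≡ 129 (mod 167).
Scan 156·129^i mod 167 for i = 0, 1, …:
  i=0: 156   i=1: 84   i=2: 148   i=3: 54
  i=4: 119   i=5: 154   i=6: 160   i=7: 99
Match at i=7, j=12: x = 7·13 + 12 = 103.

103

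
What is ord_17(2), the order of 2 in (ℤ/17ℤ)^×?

The order of 2 must divide p − 1 = 16 = 2^4.
Divisors: 1, 2, 4, 8, 16.
Check each in increasing order: 2^1 ≡ 2;  2^2 ≡ 4;  2^4 ≡ 16;  2^8 ≡ 1.
Smallest exponent giving 1 is 8.

8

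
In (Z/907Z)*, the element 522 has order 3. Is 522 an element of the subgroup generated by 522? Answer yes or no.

⟨522⟩ has order 3; its elements mod 907 are {1, 384, 522}.
522 is in this set.

yes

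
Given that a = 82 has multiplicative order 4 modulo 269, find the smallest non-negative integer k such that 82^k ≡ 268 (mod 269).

Successive powers of 82 modulo 269:
  82^0=1  82^1=82  82^2=268
So 82^2 ≡ 268 (mod 269), giving k = 2.

2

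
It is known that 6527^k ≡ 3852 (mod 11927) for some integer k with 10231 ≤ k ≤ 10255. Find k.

10248

Compute 6527^10231 mod 11927 = 6320, then multiply by 6527 repeatedly:
  6527^10231=6320  6527^10232=7074  6527^10233=2581  6527^10234=5263  6527^10235=1841
  6527^10236=5718  6527^10237=1803  6527^10238=8159  6527^10239=11665  6527^10240=7414
  6527^10241=3339  6527^10242=3024  6527^10243=10390  6527^10244=10535  6527^10245=2790
  6527^10246=9728  6527^10247=7235  6527^10248=3852
Found 3852 at exponent 10248.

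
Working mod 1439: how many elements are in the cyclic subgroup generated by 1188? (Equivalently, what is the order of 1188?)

1438

The order of 1188 must divide p − 1 = 1438 = 2 · 719.
Divisors: 1, 2, 719, 1438.
Check each in increasing order: 1188^1 ≡ 1188;  1188^2 ≡ 1124;  1188^719 ≡ 1438;  1188^1438 ≡ 1.
Smallest exponent giving 1 is 1438.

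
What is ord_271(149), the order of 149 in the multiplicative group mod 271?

270

The order of 149 must divide p − 1 = 270 = 2 · 3^3 · 5.
Divisors: 1, 2, 3, 5, 6, 9, 10, 15, 18, 27, 30, 45, 54, 90, 135, 270.
Check each in increasing order: 149^1 ≡ 149;  149^2 ≡ 250;  149^3 ≡ 123;  149^5 ≡ 127;  149^6 ≡ 224;  149^9 ≡ 181;  149^10 ≡ 140;  149^15 ≡ 165;  149^18 ≡ 241;  149^27 ≡ 261;  149^30 ≡ 125;  149^45 ≡ 29;  149^54 ≡ 100;  149^90 ≡ 28;  149^135 ≡ 270;  149^270 ≡ 1.
Smallest exponent giving 1 is 270.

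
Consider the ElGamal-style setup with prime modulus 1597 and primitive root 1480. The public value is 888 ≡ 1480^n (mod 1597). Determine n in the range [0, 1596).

334

Baby-step giant-step with m = ceil(sqrt(1596)) = 40.
Baby table (1480^j mod 1597 for j=0..39):
  0:1  1:1480  2:913  3:178  4:1532  5:1217  6:1341  7:1206
  8:1031  9:745  10:670  11:1460  12:59  13:1082  14:1166  15:920
  16:956  17:1535  18:866  19:886  20:143  21:836  22:1202  23:1499
  24:287  25:1555  26:123  27:1579  28:509  29:1133  30:1587  31:1170
  32:452  33:1414  34:650  35:606  36:963  37:716  38:869  39:535
Giant step factor: 1480^(-40) ≡ 1295 (mod 1597).
Scan 888·1295^i mod 1597 for i = 0, 1, …:
  i=0: 888   i=1: 120   i=2: 491   i=3: 239
  i=4: 1284   i=5: 303   i=6: 1120   i=7: 324
  i=8: 1166
Match at i=8, j=14: n = 8·40 + 14 = 334.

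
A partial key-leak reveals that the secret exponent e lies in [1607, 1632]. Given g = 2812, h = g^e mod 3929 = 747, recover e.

1632

Compute 2812^1607 mod 3929 = 2615, then multiply by 2812 repeatedly:
  2812^1607=2615  2812^1608=2221  2812^1609=2271  2812^1610=1427  2812^1611=1215
  2812^1612=2279  2812^1613=349  2812^1614=3067  2812^1615=249  2812^1616=826
  2812^1617=673  2812^1618=2627  2812^1619=604  2812^1620=1120  2812^1621=2311
  2812^1622=3895  2812^1623=2617  2812^1624=3916  2812^1625=2734  2812^1626=2884
  2812^1627=352  2812^1628=3645  2812^1629=2908  2812^1630=1047  2812^1631=1343
  2812^1632=747
Found 747 at exponent 1632.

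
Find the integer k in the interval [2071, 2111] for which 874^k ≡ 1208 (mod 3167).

Compute 874^2071 mod 3167 = 1211, then multiply by 874 repeatedly:
  874^2071=1211  874^2072=636  874^2073=1639  874^2074=1002  874^2075=1656
  874^2076=25  874^2077=2848  874^2078=3057  874^2079=2037  874^2080=484
  874^2081=1805  874^2082=404  874^2083=1559  874^2084=756  874^2085=2008
  874^2086=474  874^2087=2566  874^2088=448  874^2089=2011  874^2090=3096
  874^2091=1286  874^2092=2846  874^2093=1309  874^2094=779  874^2095=3108
  874^2096=2273  874^2097=893  874^2098=1400  874^2099=1138  874^2100=174
  874^2101=60  874^2102=1768  874^2103=2903  874^2104=455  874^2105=1795
  874^2106=1165  874^2107=1603  874^2108=1208
Found 1208 at exponent 2108.

2108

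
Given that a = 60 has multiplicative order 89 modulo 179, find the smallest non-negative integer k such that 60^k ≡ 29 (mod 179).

50

Baby-step giant-step with m = ceil(sqrt(89)) = 10.
Baby table (60^j mod 179 for j=0..9):
  0:1  1:60  2:20  3:126  4:42  5:14  6:124  7:101
  8:153  9:51
Giant step factor: 60^(-10) ≡ 158 (mod 179).
Scan 29·158^i mod 179 for i = 0, 1, …:
  i=0: 29   i=1: 107   i=2: 80   i=3: 110
  i=4: 17   i=5: 1
Match at i=5, j=0: k = 5·10 + 0 = 50.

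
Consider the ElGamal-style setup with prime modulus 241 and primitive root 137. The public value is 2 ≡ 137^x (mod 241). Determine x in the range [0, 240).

110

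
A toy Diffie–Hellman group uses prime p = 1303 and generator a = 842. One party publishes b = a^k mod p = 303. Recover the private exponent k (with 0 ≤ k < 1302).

Baby-step giant-step with m = ceil(sqrt(1302)) = 37.
Baby table (842^j mod 1303 for j=0..36):
  0:1  1:842  2:132  3:389  4:485  5:531  6:173  7:1033
  8:685  9:844  10:513  11:653  12:1263  13:198  14:1235  15:76
  16:145  17:911  18:898  19:376  20:1266  21:118  22:328  23:1243
  24:297  25:1201  26:114  27:869  28:715  29:44  30:564  31:596
  32:177  33:492  34:1213  35:1097  36:1150
Giant step factor: 842^(-37) ≡ 381 (mod 1303).
Scan 303·381^i mod 1303 for i = 0, 1, …:
  i=0: 303   i=1: 779   i=2: 1018   i=3: 867
  i=4: 668   i=5: 423   i=6: 894   i=7: 531
Match at i=7, j=5: k = 7·37 + 5 = 264.

264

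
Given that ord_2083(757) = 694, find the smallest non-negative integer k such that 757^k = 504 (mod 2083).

Baby-step giant-step with m = ceil(sqrt(694)) = 27.
Baby table (757^j mod 2083 for j=0..26):
  0:1  1:757  2:224  3:845  4:184  5:1810  6:1639  7:1338
  8:528  9:1843  10:1624  11:398  12:1334  13:1666  14:947  15:327
  16:1745  17:343  18:1359  19:1844  20:298  21:622  22:96  23:1850
  24:674  25:1966  26:1000
Giant step factor: 757^(-27) ≡ 507 (mod 2083).
Scan 504·507^i mod 2083 for i = 0, 1, …:
  i=0: 504   i=1: 1402   i=2: 511   i=3: 785
  i=4: 142   i=5: 1172   i=6: 549   i=7: 1304
  i=8: 817   i=9: 1785     …   i=21: 1388
  i=22: 1745
Match at i=22, j=16: k = 22·27 + 16 = 610.

610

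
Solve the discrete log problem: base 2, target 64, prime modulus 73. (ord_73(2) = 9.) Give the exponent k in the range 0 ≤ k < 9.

6

Successive powers of 2 modulo 73:
  2^0=1  2^1=2  2^2=4  2^3=8  2^4=16  2^5=32
  2^6=64
So 2^6 ≡ 64 (mod 73), giving k = 6.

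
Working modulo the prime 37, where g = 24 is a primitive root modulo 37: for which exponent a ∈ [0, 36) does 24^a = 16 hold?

Successive powers of 24 modulo 37:
  24^0=1  24^1=24  24^2=21  24^3=23  24^4=34  24^5=2
  24^6=11  24^7=5  24^8=9  24^9=31  24^10=4  24^11=22
  24^12=10  24^13=18  24^14=25  24^15=8  24^16=7  24^17=20
  24^18=36  24^19=13  24^20=16
So 24^20 ≡ 16 (mod 37), giving a = 20.

20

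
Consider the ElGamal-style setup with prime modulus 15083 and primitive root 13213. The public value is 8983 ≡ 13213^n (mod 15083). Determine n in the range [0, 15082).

Baby-step giant-step with m = ceil(sqrt(15082)) = 123.
Baby table (13213^j mod 15083 for j=0..122):
  0:1  1:13213  2:12727  3:1484  4:192  5:2952  6:138  7:13434
  8:6698  9:8713  10:11413  11:135  12:3961  13:13766  14:4261  15:10837
  16:6362  17:3547  18:3630  19:14333  20:14864  21:2289  22:3142  23:6830
  24:3201  25:2081  26:15027  27:14222  28:11272  29:7394  30:4331  31:601
  32:7355  33:1846  34:1987  35:9811  36:9441  37:7523  38:4429  39:13420
  40:2712  41:11531  42:5720  43:12530  44:7882  45:11834  46:12264  47:7563
  48:5044  49:9678  50:1740  51:4128  52:3136  53:2967  54:2254  55:8260
  56:13875  57:11593  58:10444  59:2205  60:9392  61:8655  62:14292  63:1036
  64:8387  65:2630  66:14041  67:2833  68:11506  69:7221  70:11098  71:948
  72:7034  73:13879  74:4113  75:1020  76:8141  77:10160  78:5380  79:14844
  80:9523  81:5013  82:7316  83:14444  84:3373  85:12267  86:1953  87:13059
  88:14130  89:2316  90:12984  91:3550  92:13103  93:7265  94:4233  95:2865
  96:11998  97:7244  98:13337  99:7092  100:11000  101:3212  102:11677  103:4194
  104:380  105:13384  106:9700  107:5849  108:12628  109:5618  110:7191  111:6866
  112:11296  113:7763  114:8119  115:6051  116:11963  117:12362  118:5299  119:401
  120:4280  121:5473  122:6847
Giant step factor: 13213^(-123) ≡ 14117 (mod 15083).
Scan 8983·14117^i mod 15083 for i = 0, 1, …:
  i=0: 8983   i=1: 10230   i=2: 12268   i=3: 4350
  i=4: 6057   i=5: 1142   i=6: 12970   i=7: 4953
  i=8: 11796   i=9: 7812     …   i=91: 11872
  i=92: 9811
Match at i=92, j=35: n = 92·123 + 35 = 11351.

11351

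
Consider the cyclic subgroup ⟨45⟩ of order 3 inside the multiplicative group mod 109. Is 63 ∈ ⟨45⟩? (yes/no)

yes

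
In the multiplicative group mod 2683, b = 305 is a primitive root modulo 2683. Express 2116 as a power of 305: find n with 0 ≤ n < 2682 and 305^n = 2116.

1742

Baby-step giant-step with m = ceil(sqrt(2682)) = 52.
Baby table (305^j mod 2683 for j=0..51):
  0:1  1:305  2:1803  3:2583  4:1696  5:2144  6:1951  7:2112
  8:240  9:759  10:757  11:147  12:1907  13:2107  14:1398  15:2476
  16:1257  17:2399  18:1919  19:401  20:1570  21:1276  22:145  23:1297
  24:1184  25:1598  26:1767  27:2335  28:1180  29:378  30:2604  31:52
  32:2445  33:2534  34:166  35:2336  36:1485  37:2181  38:2504  39:1748
  40:1906  41:1802  42:2278  43:2576  44:2244  45:255  46:2651  47:972
  48:1330  49:517  50:2071  51:1150
Giant step factor: 305^(-52) ≡ 2208 (mod 2683).
Scan 2116·2208^i mod 2683 for i = 0, 1, …:
  i=0: 2116   i=1: 1025   i=2: 1431   i=3: 1757
  i=4: 2521   i=5: 1826   i=6: 1942   i=7: 502
  i=8: 337   i=9: 905     …   i=32: 2250
  i=33: 1767
Match at i=33, j=26: n = 33·52 + 26 = 1742.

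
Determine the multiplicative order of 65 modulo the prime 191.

95

The order of 65 must divide p − 1 = 190 = 2 · 5 · 19.
Divisors: 1, 2, 5, 10, 19, 38, 95, 190.
Check each in increasing order: 65^1 ≡ 65;  65^2 ≡ 23;  65^5 ≡ 5;  65^10 ≡ 25;  65^19 ≡ 39;  65^38 ≡ 184;  65^95 ≡ 1.
Smallest exponent giving 1 is 95.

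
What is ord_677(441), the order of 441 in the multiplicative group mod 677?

The order of 441 must divide p − 1 = 676 = 2^2 · 13^2.
Divisors: 1, 2, 4, 13, 26, 52, 169, 338, 676.
Check each in increasing order: 441^1 ≡ 441;  441^2 ≡ 182;  441^4 ≡ 628;  441^13 ≡ 40;  441^26 ≡ 246;  441^52 ≡ 263;  441^169 ≡ 1.
Smallest exponent giving 1 is 169.

169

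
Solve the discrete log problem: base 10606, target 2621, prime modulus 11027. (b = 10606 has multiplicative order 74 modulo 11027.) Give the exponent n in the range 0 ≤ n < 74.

9

Baby-step giant-step with m = ceil(sqrt(74)) = 9.
Baby table (10606^j mod 11027 for j=0..8):
  0:1  1:10606  2:809  3:1248  4:3888  5:6175  6:2697  7:344
  8:9554
Giant step factor: 10606^(-9) ≡ 9971 (mod 11027).
Scan 2621·9971^i mod 11027 for i = 0, 1, …:
  i=0: 2621   i=1: 1
Match at i=1, j=0: n = 1·9 + 0 = 9.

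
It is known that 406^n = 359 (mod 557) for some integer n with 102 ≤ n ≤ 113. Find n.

Compute 406^102 mod 557 = 359, then multiply by 406 repeatedly:
  406^102=359
Found 359 at exponent 102.

102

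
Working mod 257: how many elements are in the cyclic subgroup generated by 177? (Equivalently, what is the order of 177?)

256

The order of 177 must divide p − 1 = 256 = 2^8.
Divisors: 1, 2, 4, 8, 16, 32, 64, 128, 256.
Check each in increasing order: 177^1 ≡ 177;  177^2 ≡ 232;  177^4 ≡ 111;  177^8 ≡ 242;  177^16 ≡ 225;  177^32 ≡ 253;  177^64 ≡ 16;  177^128 ≡ 256;  177^256 ≡ 1.
Smallest exponent giving 1 is 256.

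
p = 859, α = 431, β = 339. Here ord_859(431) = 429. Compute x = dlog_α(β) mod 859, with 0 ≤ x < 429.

326

Baby-step giant-step with m = ceil(sqrt(429)) = 21.
Baby table (431^j mod 859 for j=0..20):
  0:1  1:431  2:217  3:755  4:703  5:625  6:508  7:762
  8:284  9:426  10:639  11:529  12:364  13:546  14:819  15:799
  16:769  17:724  18:227  19:770  20:296
Giant step factor: 431^(-21) ≡ 474 (mod 859).
Scan 339·474^i mod 859 for i = 0, 1, …:
  i=0: 339   i=1: 53   i=2: 211   i=3: 370
  i=4: 144   i=5: 395   i=6: 827   i=7: 294
  i=8: 198   i=9: 221     …   i=14: 369
  i=15: 529
Match at i=15, j=11: x = 15·21 + 11 = 326.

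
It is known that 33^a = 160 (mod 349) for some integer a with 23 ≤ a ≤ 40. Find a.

29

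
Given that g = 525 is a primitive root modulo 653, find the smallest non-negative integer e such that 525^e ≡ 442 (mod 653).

144

Baby-step giant-step with m = ceil(sqrt(652)) = 26.
Baby table (525^j mod 653 for j=0..25):
  0:1  1:525  2:59  3:284  4:216  5:431  6:337  7:615
  8:293  9:370  10:309  11:281  12:600  13:254  14:138  15:620
  16:306  17:12  18:423  19:55  20:143  21:633  22:601  23:126
  24:197  25:251
Giant step factor: 525^(-26) ≡ 324 (mod 653).
Scan 442·324^i mod 653 for i = 0, 1, …:
  i=0: 442   i=1: 201   i=2: 477   i=3: 440
  i=4: 206   i=5: 138
Match at i=5, j=14: e = 5·26 + 14 = 144.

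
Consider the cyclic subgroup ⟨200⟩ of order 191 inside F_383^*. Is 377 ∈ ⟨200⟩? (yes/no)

no

377 ∈ ⟨200⟩ iff 377^191 ≡ 1 (mod 383), since |⟨200⟩| = 191.
377^191 mod 383 = 382.
Since 382 ≠ 1, 377 does not lie in the subgroup.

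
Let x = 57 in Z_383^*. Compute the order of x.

191

The order of 57 must divide p − 1 = 382 = 2 · 191.
Divisors: 1, 2, 191, 382.
Check each in increasing order: 57^1 ≡ 57;  57^2 ≡ 185;  57^191 ≡ 1.
Smallest exponent giving 1 is 191.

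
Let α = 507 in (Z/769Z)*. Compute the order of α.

The order of 507 must divide p − 1 = 768 = 2^8 · 3.
Divisors: 1, 2, 3, 4, 6, 8, 12, 16, 24, 32, 48, 64, 96, 128, 192, 256, 384, 768.
Check each in increasing order: 507^1 ≡ 507;  507^2 ≡ 203;  507^3 ≡ 644;  507^4 ≡ 452;  507^6 ≡ 245;  507^8 ≡ 519;  507^12 ≡ 43;  507^16 ≡ 211;  507^24 ≡ 311;  507^32 ≡ 688;  507^48 ≡ 596;  507^64 ≡ 409;  507^96 ≡ 707;  507^128 ≡ 408;  507^192 ≡ 768;  507^256 ≡ 360;  507^384 ≡ 1.
Smallest exponent giving 1 is 384.

384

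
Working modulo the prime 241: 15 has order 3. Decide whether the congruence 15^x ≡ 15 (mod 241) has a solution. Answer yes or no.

yes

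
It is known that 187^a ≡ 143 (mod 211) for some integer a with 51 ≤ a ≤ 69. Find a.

66

Compute 187^51 mod 211 = 28, then multiply by 187 repeatedly:
  187^51=28  187^52=172  187^53=92  187^54=113  187^55=31
  187^56=100  187^57=132  187^58=208  187^59=72  187^60=171
  187^61=116  187^62=170  187^63=140  187^64=16  187^65=38
  187^66=143
Found 143 at exponent 66.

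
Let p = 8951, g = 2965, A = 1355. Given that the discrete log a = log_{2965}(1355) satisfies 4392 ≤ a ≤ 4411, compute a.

Compute 2965^4392 mod 8951 = 7298, then multiply by 2965 repeatedly:
  2965^4392=7298  2965^4393=4003  2965^4394=8820  2965^4395=5429  2965^4396=3087
  2965^4397=5033  2965^4398=1528  2965^4399=1314  2965^4400=2325  2965^4401=1355
Found 1355 at exponent 4401.

4401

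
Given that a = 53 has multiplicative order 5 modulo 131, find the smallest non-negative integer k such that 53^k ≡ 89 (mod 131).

Successive powers of 53 modulo 131:
  53^0=1  53^1=53  53^2=58  53^3=61  53^4=89
So 53^4 ≡ 89 (mod 131), giving k = 4.

4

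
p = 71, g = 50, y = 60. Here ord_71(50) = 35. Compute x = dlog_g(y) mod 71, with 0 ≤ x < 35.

18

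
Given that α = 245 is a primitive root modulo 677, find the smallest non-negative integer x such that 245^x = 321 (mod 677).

Baby-step giant-step with m = ceil(sqrt(676)) = 26.
Baby table (245^j mod 677 for j=0..25):
  0:1  1:245  2:449  3:331  4:532  5:356  6:564  7:72
  8:38  9:509  10:137  11:392  12:583  13:665  14:445  15:28
  16:90  17:386  18:467  19:2  20:490  21:221  22:662  23:387
  24:35  25:451
Giant step factor: 245^(-26) ≡ 315 (mod 677).
Scan 321·315^i mod 677 for i = 0, 1, …:
  i=0: 321   i=1: 242   i=2: 406   i=3: 614
  i=4: 465   i=5: 243   i=6: 44   i=7: 320
  i=8: 604   i=9: 23   i=10: 475   i=11: 8
  i=12: 489   i=13: 356
Match at i=13, j=5: x = 13·26 + 5 = 343.

343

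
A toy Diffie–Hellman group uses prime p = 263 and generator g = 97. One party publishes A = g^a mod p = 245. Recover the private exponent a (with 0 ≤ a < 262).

231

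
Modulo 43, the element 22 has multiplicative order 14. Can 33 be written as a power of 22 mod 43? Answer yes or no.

no

⟨22⟩ has order 14; its elements mod 43 are {1, 2, 4, 8, 11, 16, 21, 22, 27, 32, 35, 39, 41, 42}.
33 is not in this set.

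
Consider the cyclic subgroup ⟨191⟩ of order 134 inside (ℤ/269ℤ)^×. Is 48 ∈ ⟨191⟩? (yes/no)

48 ∈ ⟨191⟩ iff 48^134 ≡ 1 (mod 269), since |⟨191⟩| = 134.
48^134 mod 269 = 268.
Since 268 ≠ 1, 48 does not lie in the subgroup.

no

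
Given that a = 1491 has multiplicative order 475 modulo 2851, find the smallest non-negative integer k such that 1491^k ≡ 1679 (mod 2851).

344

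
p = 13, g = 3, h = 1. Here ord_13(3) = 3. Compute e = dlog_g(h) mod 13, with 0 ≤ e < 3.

Successive powers of 3 modulo 13:
  3^0=1
So 3^0 ≡ 1 (mod 13), giving e = 0.

0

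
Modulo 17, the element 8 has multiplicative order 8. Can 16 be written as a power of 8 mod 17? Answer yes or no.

yes

⟨8⟩ has order 8; its elements mod 17 are {1, 2, 4, 8, 9, 13, 15, 16}.
16 is in this set.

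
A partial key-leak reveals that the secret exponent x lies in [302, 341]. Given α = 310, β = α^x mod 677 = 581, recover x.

306

Compute 310^302 mod 677 = 21, then multiply by 310 repeatedly:
  310^302=21  310^303=417  310^304=640  310^305=39  310^306=581
Found 581 at exponent 306.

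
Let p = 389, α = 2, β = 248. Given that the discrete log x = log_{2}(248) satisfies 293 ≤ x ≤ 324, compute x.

300

Compute 2^293 mod 389 = 318, then multiply by 2 repeatedly:
  2^293=318  2^294=247  2^295=105  2^296=210  2^297=31
  2^298=62  2^299=124  2^300=248
Found 248 at exponent 300.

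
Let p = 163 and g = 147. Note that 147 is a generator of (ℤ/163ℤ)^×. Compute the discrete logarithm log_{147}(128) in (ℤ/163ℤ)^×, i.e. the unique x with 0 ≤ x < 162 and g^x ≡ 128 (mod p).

103

Baby-step giant-step with m = ceil(sqrt(162)) = 13.
Baby table (147^j mod 163 for j=0..12):
  0:1  1:147  2:93  3:142  4:10  5:3  6:115  7:116
  8:100  9:30  10:9  11:19  12:22
Giant step factor: 147^(-13) ≡ 94 (mod 163).
Scan 128·94^i mod 163 for i = 0, 1, …:
  i=0: 128   i=1: 133   i=2: 114   i=3: 121
  i=4: 127   i=5: 39   i=6: 80   i=7: 22
Match at i=7, j=12: x = 7·13 + 12 = 103.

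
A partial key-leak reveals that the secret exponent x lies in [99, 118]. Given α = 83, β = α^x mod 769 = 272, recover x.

Compute 83^99 mod 769 = 395, then multiply by 83 repeatedly:
  83^99=395  83^100=487  83^101=433  83^102=565  83^103=755
  83^104=376  83^105=448  83^106=272
Found 272 at exponent 106.

106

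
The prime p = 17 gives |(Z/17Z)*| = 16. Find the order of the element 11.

The order of 11 must divide p − 1 = 16 = 2^4.
Divisors: 1, 2, 4, 8, 16.
Check each in increasing order: 11^1 ≡ 11;  11^2 ≡ 2;  11^4 ≡ 4;  11^8 ≡ 16;  11^16 ≡ 1.
Smallest exponent giving 1 is 16.

16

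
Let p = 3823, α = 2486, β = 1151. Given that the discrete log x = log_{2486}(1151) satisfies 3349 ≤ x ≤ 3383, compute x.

Compute 2486^3349 mod 3823 = 3742, then multiply by 2486 repeatedly:
  2486^3349=3742  2486^3350=1253  2486^3351=3036  2486^3352=894  2486^3353=1321
  2486^3354=49  2486^3355=3301  2486^3356=2128  2486^3357=2999  2486^3358=664
  2486^3359=2991  2486^3360=3714  2486^3361=459  2486^3362=1820  2486^3363=1911
  2486^3364=2580  2486^3365=2709  2486^3366=2271  2486^3367=2958  2486^3368=1959
  2486^3369=3395  2486^3370=2609  2486^3371=2166  2486^3372=1892  2486^3373=1222
  2486^3374=2430  2486^3375=640  2486^3376=672  2486^3377=3764  2486^3378=2423
  2486^3379=2353  2486^3380=368  2486^3381=1151
Found 1151 at exponent 3381.

3381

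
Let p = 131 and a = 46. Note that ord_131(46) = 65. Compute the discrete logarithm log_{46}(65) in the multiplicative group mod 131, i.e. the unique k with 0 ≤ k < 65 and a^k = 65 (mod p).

46

Baby-step giant-step with m = ceil(sqrt(65)) = 9.
Baby table (46^j mod 131 for j=0..8):
  0:1  1:46  2:20  3:3  4:7  5:60  6:9  7:21
  8:49
Giant step factor: 46^(-9) ≡ 34 (mod 131).
Scan 65·34^i mod 131 for i = 0, 1, …:
  i=0: 65   i=1: 114   i=2: 77   i=3: 129
  i=4: 63   i=5: 46
Match at i=5, j=1: k = 5·9 + 1 = 46.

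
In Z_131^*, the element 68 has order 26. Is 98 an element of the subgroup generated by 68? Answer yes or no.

no

98 ∈ ⟨68⟩ iff 98^26 ≡ 1 (mod 131), since |⟨68⟩| = 26.
98^26 mod 131 = 61.
Since 61 ≠ 1, 98 does not lie in the subgroup.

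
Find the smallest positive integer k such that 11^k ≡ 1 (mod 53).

26

The order of 11 must divide p − 1 = 52 = 2^2 · 13.
Divisors: 1, 2, 4, 13, 26, 52.
Check each in increasing order: 11^1 ≡ 11;  11^2 ≡ 15;  11^4 ≡ 13;  11^13 ≡ 52;  11^26 ≡ 1.
Smallest exponent giving 1 is 26.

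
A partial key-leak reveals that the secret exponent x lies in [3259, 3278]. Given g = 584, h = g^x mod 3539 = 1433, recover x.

3270

Compute 584^3259 mod 3539 = 1401, then multiply by 584 repeatedly:
  584^3259=1401  584^3260=675  584^3261=1371  584^3262=850  584^3263=940
  584^3264=415  584^3265=1708  584^3266=3013  584^3267=709  584^3268=3532
  584^3269=2990  584^3270=1433
Found 1433 at exponent 3270.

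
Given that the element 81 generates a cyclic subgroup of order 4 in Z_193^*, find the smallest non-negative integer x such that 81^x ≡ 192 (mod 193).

2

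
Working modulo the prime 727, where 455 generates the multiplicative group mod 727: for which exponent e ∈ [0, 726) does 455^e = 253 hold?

309

Baby-step giant-step with m = ceil(sqrt(726)) = 27.
Baby table (455^j mod 727 for j=0..26):
  0:1  1:455  2:557  3:439  4:547  5:251  6:66  7:223
  8:412  9:621  10:479  11:572  12:721  13:178  14:293  15:274
  16:353  17:675  18:331  19:116  20:436  21:636  22:34  23:203
  24:36  25:386  26:423
Giant step factor: 455^(-27) ≡ 88 (mod 727).
Scan 253·88^i mod 727 for i = 0, 1, …:
  i=0: 253   i=1: 454   i=2: 694   i=3: 4
  i=4: 352   i=5: 442   i=6: 365   i=7: 132
  i=8: 711   i=9: 46   i=10: 413   i=11: 721
Match at i=11, j=12: e = 11·27 + 12 = 309.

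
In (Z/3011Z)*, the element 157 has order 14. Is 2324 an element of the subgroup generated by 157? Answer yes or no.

yes

2324 ∈ ⟨157⟩ iff 2324^14 ≡ 1 (mod 3011), since |⟨157⟩| = 14.
2324^14 mod 3011 = 1.
Since 1 = 1, 2324 lies in the subgroup.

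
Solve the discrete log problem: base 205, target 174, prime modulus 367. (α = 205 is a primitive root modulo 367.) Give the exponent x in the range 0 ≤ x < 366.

Baby-step giant-step with m = ceil(sqrt(366)) = 20.
Baby table (205^j mod 367 for j=0..19):
  0:1  1:205  2:187  3:167  4:104  5:34  6:364  7:119
  8:173  9:233  10:55  11:265  12:9  13:10  14:215  15:35
  16:202  17:306  18:340  19:337
Giant step factor: 205^(-20) ≡ 33 (mod 367).
Scan 174·33^i mod 367 for i = 0, 1, …:
  i=0: 174   i=1: 237   i=2: 114   i=3: 92
  i=4: 100   i=5: 364
Match at i=5, j=6: x = 5·20 + 6 = 106.

106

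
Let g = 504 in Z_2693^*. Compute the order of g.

1346

The order of 504 must divide p − 1 = 2692 = 2^2 · 673.
Divisors: 1, 2, 4, 673, 1346, 2692.
Check each in increasing order: 504^1 ≡ 504;  504^2 ≡ 874;  504^4 ≡ 1757;  504^673 ≡ 2692;  504^1346 ≡ 1.
Smallest exponent giving 1 is 1346.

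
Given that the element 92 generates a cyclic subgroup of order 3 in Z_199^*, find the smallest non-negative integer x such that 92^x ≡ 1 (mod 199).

0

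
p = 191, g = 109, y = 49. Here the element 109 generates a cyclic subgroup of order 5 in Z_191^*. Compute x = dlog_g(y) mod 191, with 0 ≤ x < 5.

3

Successive powers of 109 modulo 191:
  109^0=1  109^1=109  109^2=39  109^3=49
So 109^3 ≡ 49 (mod 191), giving x = 3.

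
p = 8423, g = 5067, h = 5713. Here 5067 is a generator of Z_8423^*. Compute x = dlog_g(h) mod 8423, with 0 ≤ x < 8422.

Baby-step giant-step with m = ceil(sqrt(8422)) = 92.
Baby table (5067^j mod 8423 for j=0..91):
  0:1  1:5067  2:1185  3:7219  4:6007  5:5170  6:860  7:2929
  8:8340  9:589  10:2721  11:7279  12:6799  13:463  14:4427  15:1160
  16:6889  17:1651  18:1578  19:2299  20:24  21:3686  22:3171  23:4796
  24:977  25:6158  26:3794  27:2912  28:6431  29:5713  30:6343  31:6236
  32:3139  33:2689  34:5172  35:2571  36:5299  37:5932  38:4180  39:4638
  40:576  41:4234  42:297  43:5605  44:6602  45:4601  46:6826  47:2504
  48:2730  49:2344  50:618  51:6473  52:7952  53:5575  54:6206  55:2743
  56:831  57:7600  58:7667  59:1813  60:5401  61:540  62:7128  63:8175
  64:6834  65:925  66:3787  67:1135  68:6559  69:5718  70:6409  71:3738
  72:5542  73:7455  74:5753  75:6871  76:3098  77:5517  78:7125  79:1397
  80:3279  81:4537  82:2612  83:2471  84:3979  85:5354  86:6658  87:1971
  88:5802  89:2464  90:2202  91:5482
Giant step factor: 5067^(-92) ≡ 4245 (mod 8423).
Scan 5713·4245^i mod 8423 for i = 0, 1, …:
  i=0: 5713
Match at i=0, j=29: x = 0·92 + 29 = 29.

29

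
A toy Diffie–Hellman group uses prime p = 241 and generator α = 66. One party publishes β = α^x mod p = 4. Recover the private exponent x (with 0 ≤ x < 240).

140

Baby-step giant-step with m = ceil(sqrt(240)) = 16.
Baby table (66^j mod 241 for j=0..15):
  0:1  1:66  2:18  3:224  4:83  5:176  6:48  7:35
  8:141  9:148  10:128  11:13  12:135  13:234  14:20  15:115
Giant step factor: 66^(-16) ≡ 160 (mod 241).
Scan 4·160^i mod 241 for i = 0, 1, …:
  i=0: 4   i=1: 158   i=2: 216   i=3: 97
  i=4: 96   i=5: 177   i=6: 123   i=7: 159
  i=8: 135
Match at i=8, j=12: x = 8·16 + 12 = 140.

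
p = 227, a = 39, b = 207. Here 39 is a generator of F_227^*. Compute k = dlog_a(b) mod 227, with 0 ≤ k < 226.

92

Baby-step giant-step with m = ceil(sqrt(226)) = 16.
Baby table (39^j mod 227 for j=0..15):
  0:1  1:39  2:159  3:72  4:84  5:98  6:190  7:146
  8:19  9:60  10:70  11:6  12:7  13:46  14:205  15:50
Giant step factor: 39^(-16) ≡ 144 (mod 227).
Scan 207·144^i mod 227 for i = 0, 1, …:
  i=0: 207   i=1: 71   i=2: 9   i=3: 161
  i=4: 30   i=5: 7
Match at i=5, j=12: k = 5·16 + 12 = 92.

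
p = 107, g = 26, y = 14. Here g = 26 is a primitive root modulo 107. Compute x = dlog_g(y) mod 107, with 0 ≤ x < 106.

Baby-step giant-step with m = ceil(sqrt(106)) = 11.
Baby table (26^j mod 107 for j=0..10):
  0:1  1:26  2:34  3:28  4:86  5:96  6:35  7:54
  8:13  9:17  10:14
Giant step factor: 26^(-11) ≡ 5 (mod 107).
Scan 14·5^i mod 107 for i = 0, 1, …:
  i=0: 14
Match at i=0, j=10: x = 0·11 + 10 = 10.

10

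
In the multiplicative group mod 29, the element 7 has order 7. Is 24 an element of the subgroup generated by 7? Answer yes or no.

yes

24 ∈ ⟨7⟩ iff 24^7 ≡ 1 (mod 29), since |⟨7⟩| = 7.
24^7 mod 29 = 1.
Since 1 = 1, 24 lies in the subgroup.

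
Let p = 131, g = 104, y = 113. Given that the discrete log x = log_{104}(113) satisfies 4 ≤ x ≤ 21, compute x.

Compute 104^4 mod 131 = 105, then multiply by 104 repeatedly:
  104^4=105  104^5=47  104^6=41  104^7=72  104^8=21
  104^9=88  104^10=113
Found 113 at exponent 10.

10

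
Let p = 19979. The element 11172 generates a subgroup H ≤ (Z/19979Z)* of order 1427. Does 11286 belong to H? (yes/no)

yes

11286 ∈ ⟨11172⟩ iff 11286^1427 ≡ 1 (mod 19979), since |⟨11172⟩| = 1427.
11286^1427 mod 19979 = 1.
Since 1 = 1, 11286 lies in the subgroup.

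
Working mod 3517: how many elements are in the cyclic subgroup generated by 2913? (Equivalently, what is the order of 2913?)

The order of 2913 must divide p − 1 = 3516 = 2^2 · 3 · 293.
Divisors: 1, 2, 3, 4, 6, 12, 293, 586, 879, 1172, 1758, 3516.
Check each in increasing order: 2913^1 ≡ 2913;  2913^2 ≡ 2565;  2913^3 ≡ 1737;  2913^4 ≡ 2435;  2913^6 ≡ 3100;  2913^12 ≡ 1556;  2913^293 ≡ 259;  2913^586 ≡ 258;  2913^879 ≡ 3516;  2913^1172 ≡ 3258;  2913^1758 ≡ 1.
Smallest exponent giving 1 is 1758.

1758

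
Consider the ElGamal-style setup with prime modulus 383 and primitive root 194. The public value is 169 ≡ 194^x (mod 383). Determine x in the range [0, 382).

186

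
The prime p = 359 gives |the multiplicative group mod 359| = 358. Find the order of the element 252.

The order of 252 must divide p − 1 = 358 = 2 · 179.
Divisors: 1, 2, 179, 358.
Check each in increasing order: 252^1 ≡ 252;  252^2 ≡ 320;  252^179 ≡ 358;  252^358 ≡ 1.
Smallest exponent giving 1 is 358.

358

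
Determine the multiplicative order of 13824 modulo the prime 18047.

9023

The order of 13824 must divide p − 1 = 18046 = 2 · 7 · 1289.
Divisors: 1, 2, 7, 14, 1289, 2578, 9023, 18046.
Check each in increasing order: 13824^1 ≡ 13824;  13824^2 ≡ 3293;  13824^7 ≡ 9946;  13824^14 ≡ 7309;  13824^1289 ≡ 13378;  13824^2578 ≡ 16832;  13824^9023 ≡ 1.
Smallest exponent giving 1 is 9023.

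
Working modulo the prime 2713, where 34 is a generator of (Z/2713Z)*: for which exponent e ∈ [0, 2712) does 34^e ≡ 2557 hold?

2514

Baby-step giant-step with m = ceil(sqrt(2712)) = 53.
Baby table (34^j mod 2713 for j=0..52):
  0:1  1:34  2:1156  3:1322  4:1540  5:813  6:512  7:1130
  8:438  9:1327  10:1710  11:1167  12:1696  13:691  14:1790  15:1174
  16:1934  17:644  18:192  19:1102  20:2199  21:1515  22:2676  23:1455
  24:636  25:2633  26:2706  27:2475  28:47  29:1598  30:72  31:2448
  32:1842  33:229  34:2360  35:1563  36:1595  37:2683  38:1693  39:589
  40:1035  41:2634  42:27  43:918  44:1369  45:425  46:885  47:247
  48:259  49:667  50:974  51:560  52:49
Giant step factor: 34^(-53) ≡ 1946 (mod 2713).
Scan 2557·1946^i mod 2713 for i = 0, 1, …:
  i=0: 2557   i=1: 280   i=2: 2280   i=3: 1125
  i=4: 2572   i=5: 2340   i=6: 1226   i=7: 1069
  i=8: 2116   i=9: 2115     …   i=46: 1321
  i=47: 1455
Match at i=47, j=23: e = 47·53 + 23 = 2514.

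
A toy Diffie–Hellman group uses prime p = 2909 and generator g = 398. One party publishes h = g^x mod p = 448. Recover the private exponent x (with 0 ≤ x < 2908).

2050

Baby-step giant-step with m = ceil(sqrt(2908)) = 54.
Baby table (398^j mod 2909 for j=0..53):
  0:1  1:398  2:1318  3:944  4:451  5:2049  6:982  7:1030
  8:2680  9:1946  10:714  11:1999  12:1445  13:2037  14:2024  15:2668
  16:79  17:2352  18:2307  19:1851  20:721  21:1876  22:1944  23:2827
  24:2272  25:2466  26:1135  27:835  28:704  29:928  30:2810  31:1324
  32:423  33:2541  34:1895  35:779  36:1688  37:2754  38:2308  39:2249
  40:2039  41:2820  42:2395  43:1967  44:345  45:587  46:906  47:2781
  48:1418  49:18  50:1346  51:452  52:2447  53:2300
Giant step factor: 398^(-54) ≡ 28 (mod 2909).
Scan 448·28^i mod 2909 for i = 0, 1, …:
  i=0: 448   i=1: 908   i=2: 2152   i=3: 2076
  i=4: 2857   i=5: 1453   i=6: 2867   i=7: 1733
  i=8: 1980   i=9: 169     …   i=36: 1438
  i=37: 2447
Match at i=37, j=52: x = 37·54 + 52 = 2050.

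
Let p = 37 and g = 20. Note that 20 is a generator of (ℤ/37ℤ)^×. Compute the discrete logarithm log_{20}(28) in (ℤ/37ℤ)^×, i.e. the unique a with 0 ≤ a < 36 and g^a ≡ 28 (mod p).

10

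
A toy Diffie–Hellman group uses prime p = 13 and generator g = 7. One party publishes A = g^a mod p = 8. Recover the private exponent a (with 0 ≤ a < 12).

Successive powers of 7 modulo 13:
  7^0=1  7^1=7  7^2=10  7^3=5  7^4=9  7^5=11
  7^6=12  7^7=6  7^8=3  7^9=8
So 7^9 ≡ 8 (mod 13), giving a = 9.

9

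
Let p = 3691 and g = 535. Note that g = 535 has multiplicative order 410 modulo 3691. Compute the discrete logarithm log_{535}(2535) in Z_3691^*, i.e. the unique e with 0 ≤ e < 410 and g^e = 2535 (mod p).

143

Baby-step giant-step with m = ceil(sqrt(410)) = 21.
Baby table (535^j mod 3691 for j=0..20):
  0:1  1:535  2:2018  3:1858  4:1151  5:3079  6:1079  7:1469
  8:3423  9:569  10:1753  11:341  12:1576  13:1612  14:2417  15:1245
  16:1695  17:2530  18:2644  19:887  20:2097
Giant step factor: 535^(-21) ≡ 546 (mod 3691).
Scan 2535·546^i mod 3691 for i = 0, 1, …:
  i=0: 2535   i=1: 3676   i=2: 2883   i=3: 1752
  i=4: 623   i=5: 586   i=6: 2530
Match at i=6, j=17: e = 6·21 + 17 = 143.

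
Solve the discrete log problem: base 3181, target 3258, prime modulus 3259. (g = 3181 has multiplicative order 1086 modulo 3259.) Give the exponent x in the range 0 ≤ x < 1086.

543

Baby-step giant-step with m = ceil(sqrt(1086)) = 33.
Baby table (3181^j mod 3259 for j=0..32):
  0:1  1:3181  2:2825  3:1262  4:2593  5:3063  6:2252  7:330
  8:332  9:176  10:2567  11:1832  12:500  13:108  14:1353  15:2013
  16:2677  17:3029  18:1645  19:2050  20:3050  21:7  22:2713  23:221
  24:2316  25:1856  26:1887  27:2728  28:2310  29:2324  30:1232  31:1674
  32:3047
Giant step factor: 3181^(-33) ≡ 2664 (mod 3259).
Scan 3258·2664^i mod 3259 for i = 0, 1, …:
  i=0: 3258   i=1: 595   i=2: 1206   i=3: 2669
  i=4: 2337   i=5: 1078   i=6: 613   i=7: 273
  i=8: 515   i=9: 3180     …   i=15: 2801
  i=16: 2013
Match at i=16, j=15: x = 16·33 + 15 = 543.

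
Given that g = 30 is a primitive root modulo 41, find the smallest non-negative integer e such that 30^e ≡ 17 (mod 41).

Successive powers of 30 modulo 41:
  30^0=1  30^1=30  30^2=39  30^3=22  30^4=4  30^5=38
  30^6=33  30^7=6  30^8=16  30^9=29  30^10=9  30^11=24
  30^12=23  30^13=34  30^14=36  30^15=14  30^16=10  30^17=13
  30^18=21  30^19=15  30^20=40  30^21=11  30^22=2  30^23=19
  30^24=37  30^25=3  30^26=8  30^27=35  30^28=25  30^29=12
  30^30=32  30^31=17
So 30^31 ≡ 17 (mod 41), giving e = 31.

31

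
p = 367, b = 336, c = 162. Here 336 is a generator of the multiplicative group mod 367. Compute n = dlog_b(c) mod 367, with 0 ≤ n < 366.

Baby-step giant-step with m = ceil(sqrt(366)) = 20.
Baby table (336^j mod 367 for j=0..19):
  0:1  1:336  2:227  3:303  4:149  5:152  6:59  7:6
  8:181  9:261  10:350  11:160  12:178  13:354  14:36  15:352
  16:98  17:265  18:226  19:334
Giant step factor: 336^(-20) ≡ 287 (mod 367).
Scan 162·287^i mod 367 for i = 0, 1, …:
  i=0: 162   i=1: 252   i=2: 25   i=3: 202
  i=4: 355   i=5: 226
Match at i=5, j=18: n = 5·20 + 18 = 118.

118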